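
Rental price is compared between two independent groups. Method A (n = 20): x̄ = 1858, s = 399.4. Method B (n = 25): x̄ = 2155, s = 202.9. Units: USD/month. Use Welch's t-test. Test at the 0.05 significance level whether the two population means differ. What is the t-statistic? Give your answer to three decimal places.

-3.028

Let group 1 = method A, group 2 = method B. H0: μ_1 = μ_2; H1: μ_1 ≠ μ_2 (Welch's two-sample t-test, two-sided).
t = (x̄_1 − x̄_2)/√(s_1²/n_1 + s_2²/n_2) = (1858 − 2155)/√(399.4²/20 + 202.9²/25) = -3.028
Welch–Satterthwaite df ≈ 26.75
Two-sided p-value ≈ 0.0054
Since p ≈ 0.0054 < α = 0.05, reject H0; the data support H1.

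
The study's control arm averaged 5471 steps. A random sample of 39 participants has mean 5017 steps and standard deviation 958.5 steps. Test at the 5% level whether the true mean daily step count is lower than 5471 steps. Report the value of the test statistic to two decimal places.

-2.96

H0: μ = 5471; H1: μ < 5471 (one-sample t-test, left-tailed).
t = (x̄ − μ₀)/(s/√n) = (5017 − 5471)/(958.5/√39) = -2.96
df = n − 1 = 38
p-value = P(T ≤ -2.96) ≈ 0.0027
Since p ≈ 0.0027 < α = 0.05, reject H0; the data support H1.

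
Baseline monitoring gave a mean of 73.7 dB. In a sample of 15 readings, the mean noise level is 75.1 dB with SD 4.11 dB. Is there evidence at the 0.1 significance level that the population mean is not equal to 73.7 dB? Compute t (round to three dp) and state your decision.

t = 1.319; fail to reject H0

H0: μ = 73.7; H1: μ ≠ 73.7 (one-sample t-test, two-sided).
t = (x̄ − μ₀)/(s/√n) = (75.1 − 73.7)/(4.11/√15) = 1.319
df = n − 1 = 14
Two-sided p-value ≈ 0.2083
Since p ≈ 0.2083 > α = 0.1, fail to reject H0; the data do not provide sufficient evidence against H0.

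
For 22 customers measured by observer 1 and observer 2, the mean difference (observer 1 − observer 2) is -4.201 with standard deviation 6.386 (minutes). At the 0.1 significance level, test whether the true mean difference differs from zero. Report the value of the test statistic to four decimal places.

-3.0856

H0: μ_d = 0; H1: μ_d ≠ 0 (paired t-test on the differences, two-sided).
t = d̄/(s_d/√n) = -4.201/(6.386/√22) = -3.0856
df = n − 1 = 21
Two-sided p-value ≈ 0.006
Since p ≈ 0.006 < α = 0.1, reject H0; the data support H1.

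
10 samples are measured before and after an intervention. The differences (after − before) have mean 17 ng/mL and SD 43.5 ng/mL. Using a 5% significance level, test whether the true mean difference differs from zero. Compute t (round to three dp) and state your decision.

H0: μ_d = 0; H1: μ_d ≠ 0 (paired t-test on the differences, two-sided).
t = d̄/(s_d/√n) = 17/(43.5/√10) = 1.236
df = n − 1 = 9
Two-sided p-value ≈ 0.2478
Since p ≈ 0.2478 > α = 0.05, fail to reject H0; the evidence is not statistically significant.

t = 1.236; fail to reject H0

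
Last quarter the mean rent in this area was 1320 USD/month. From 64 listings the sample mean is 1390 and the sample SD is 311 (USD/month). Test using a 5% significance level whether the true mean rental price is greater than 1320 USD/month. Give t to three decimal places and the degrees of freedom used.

t = 1.801, df = 63

H0: μ = 1320; H1: μ > 1320 (one-sample t-test, right-tailed).
t = (x̄ − μ₀)/(s/√n) = (1390 − 1320)/(311/√64) = 1.801
df = n − 1 = 63
p-value = P(T ≥ 1.801) ≈ 0.038
Since p ≈ 0.038 < α = 0.05, reject H0; the data support H1.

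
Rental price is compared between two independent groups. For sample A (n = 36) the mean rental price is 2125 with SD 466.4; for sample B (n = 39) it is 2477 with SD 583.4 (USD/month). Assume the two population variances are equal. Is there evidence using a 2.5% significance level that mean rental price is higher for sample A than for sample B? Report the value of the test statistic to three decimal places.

Let group 1 = sample A, group 2 = sample B. H0: μ_1 = μ_2; H1: μ_1 > μ_2 (two-sample pooled-variance t-test, right-tailed).
s_p² = [(36−1)·466.4² + (39−1)·583.4²]/(36+39−2) = 281466
t = (2125 − 2477)/√[281466·(1/36 + 1/39)] = -2.871
df = n₁ + n₂ − 2 = 73
p-value = P(T ≥ -2.871) ≈ 0.9973
Since p ≈ 0.9973 > α = 0.025, fail to reject H0; the evidence is not statistically significant.

-2.871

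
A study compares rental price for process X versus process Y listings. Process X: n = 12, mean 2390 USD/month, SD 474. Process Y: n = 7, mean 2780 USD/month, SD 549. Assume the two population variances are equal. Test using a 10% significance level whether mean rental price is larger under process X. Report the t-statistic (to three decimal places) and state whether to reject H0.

t = -1.634; fail to reject H0

Let group 1 = process X, group 2 = process Y. H0: μ_1 = μ_2; H1: μ_1 > μ_2 (two-sample pooled-variance t-test, right-tailed).
s_p² = [(12−1)·474² + (7−1)·549²]/(12+7−2) = 251755
t = (2390 − 2780)/√[251755·(1/12 + 1/7)] = -1.634
df = n₁ + n₂ − 2 = 17
p-value = P(T ≥ -1.634) ≈ 0.940
Since p ≈ 0.940 > α = 0.1, fail to reject H0; the evidence is not statistically significant.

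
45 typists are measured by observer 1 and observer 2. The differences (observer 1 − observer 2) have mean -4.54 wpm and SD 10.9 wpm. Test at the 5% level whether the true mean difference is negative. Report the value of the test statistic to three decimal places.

H0: μ_d = 0; H1: μ_d < 0 (paired t-test on the differences, left-tailed).
t = d̄/(s_d/√n) = -4.54/(10.9/√45) = -2.794
df = n − 1 = 44
p-value = P(T ≤ -2.794) ≈ 0.004
Since p ≈ 0.004 < α = 0.05, reject H0; the data support H1.

-2.794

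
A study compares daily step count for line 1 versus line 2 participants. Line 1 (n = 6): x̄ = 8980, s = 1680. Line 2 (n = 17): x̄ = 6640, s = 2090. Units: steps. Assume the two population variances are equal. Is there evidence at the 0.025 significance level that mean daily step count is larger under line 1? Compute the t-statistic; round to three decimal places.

2.464

Let group 1 = line 1, group 2 = line 2. H0: μ_1 = μ_2; H1: μ_1 > μ_2 (two-sample pooled-variance t-test, right-tailed).
s_p² = [(6−1)·1680² + (17−1)·2090²]/(6+17−2) = 4000080
t = (8980 − 6640)/√[4000080·(1/6 + 1/17)] = 2.464
df = n₁ + n₂ − 2 = 21
p-value = P(T ≥ 2.464) ≈ 0.011
Since p ≈ 0.011 < α = 0.025, reject H0; the data support H1.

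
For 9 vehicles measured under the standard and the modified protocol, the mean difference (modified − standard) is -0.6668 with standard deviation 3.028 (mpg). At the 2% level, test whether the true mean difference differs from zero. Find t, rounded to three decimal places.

H0: μ_d = 0; H1: μ_d ≠ 0 (paired t-test on the differences, two-sided).
t = d̄/(s_d/√n) = -0.6668/(3.028/√9) = -0.661
df = n − 1 = 8
Two-sided p-value ≈ 0.5274
Since p ≈ 0.5274 > α = 0.02, fail to reject H0; the data do not provide sufficient evidence against H0.

-0.661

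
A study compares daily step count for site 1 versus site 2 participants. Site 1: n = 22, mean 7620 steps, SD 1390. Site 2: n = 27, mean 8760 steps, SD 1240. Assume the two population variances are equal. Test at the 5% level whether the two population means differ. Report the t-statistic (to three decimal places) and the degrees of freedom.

Let group 1 = site 1, group 2 = site 2. H0: μ_1 = μ_2; H1: μ_1 ≠ μ_2 (two-sample pooled-variance t-test, two-sided).
s_p² = [(22−1)·1390² + (27−1)·1240²]/(22+27−2) = 1713870
t = (7620 − 8760)/√[1713870·(1/22 + 1/27)] = -3.032
df = n₁ + n₂ − 2 = 47
Two-sided p-value ≈ 0.004
Since p ≈ 0.004 < α = 0.05, reject H0; the evidence is statistically significant.

t = -3.032, df = 47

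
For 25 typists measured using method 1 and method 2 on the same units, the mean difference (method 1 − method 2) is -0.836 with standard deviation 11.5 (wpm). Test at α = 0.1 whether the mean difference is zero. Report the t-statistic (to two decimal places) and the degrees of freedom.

t = -0.36, df = 24

H0: μ_d = 0; H1: μ_d ≠ 0 (paired t-test on the differences, two-sided).
t = d̄/(s_d/√n) = -0.836/(11.5/√25) = -0.36
df = n − 1 = 24
Two-sided p-value ≈ 0.719
Since p ≈ 0.719 > α = 0.1, fail to reject H0; the data do not provide sufficient evidence against H0.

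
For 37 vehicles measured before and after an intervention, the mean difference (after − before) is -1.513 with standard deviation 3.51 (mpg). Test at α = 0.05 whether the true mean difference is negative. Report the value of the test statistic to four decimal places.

H0: μ_d = 0; H1: μ_d < 0 (paired t-test on the differences, left-tailed).
t = d̄/(s_d/√n) = -1.513/(3.51/√37) = -2.6220
df = n − 1 = 36
p-value = P(T ≤ -2.6220) ≈ 0.0064
Since p ≈ 0.0064 < α = 0.05, reject H0; the data support H1.

-2.6220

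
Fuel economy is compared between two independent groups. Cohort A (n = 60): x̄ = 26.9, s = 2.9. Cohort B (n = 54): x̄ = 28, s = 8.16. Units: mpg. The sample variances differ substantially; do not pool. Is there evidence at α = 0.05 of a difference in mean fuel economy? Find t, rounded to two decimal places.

-0.94

Let group 1 = cohort A, group 2 = cohort B. H0: μ_1 = μ_2; H1: μ_1 ≠ μ_2 (Welch's two-sample t-test, two-sided).
t = (x̄_1 − x̄_2)/√(s_1²/n_1 + s_2²/n_2) = (26.9 − 28)/√(2.9²/60 + 8.16²/54) = -0.94
Welch–Satterthwaite df ≈ 64.98
Two-sided p-value ≈ 0.3514
Since p ≈ 0.3514 > α = 0.05, fail to reject H0; the evidence is not statistically significant.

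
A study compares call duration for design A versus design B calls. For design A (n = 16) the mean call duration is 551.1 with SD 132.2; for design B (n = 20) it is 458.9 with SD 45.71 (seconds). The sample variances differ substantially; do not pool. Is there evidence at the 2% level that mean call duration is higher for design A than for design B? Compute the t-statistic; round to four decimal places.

2.6652

Let group 1 = design A, group 2 = design B. H0: μ_1 = μ_2; H1: μ_1 > μ_2 (Welch's two-sample t-test, right-tailed).
t = (x̄_1 − x̄_2)/√(s_1²/n_1 + s_2²/n_2) = (551.1 − 458.9)/√(132.2²/16 + 45.71²/20) = 2.6652
Welch–Satterthwaite df ≈ 17.88
p-value = P(T ≥ 2.6652) ≈ 0.0079
Since p ≈ 0.0079 < α = 0.02, reject H0; the evidence is statistically significant.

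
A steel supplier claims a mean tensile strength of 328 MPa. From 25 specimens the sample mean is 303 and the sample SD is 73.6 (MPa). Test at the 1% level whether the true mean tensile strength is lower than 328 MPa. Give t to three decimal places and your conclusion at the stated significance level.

t = -1.698; fail to reject H0

H0: μ = 328; H1: μ < 328 (one-sample t-test, left-tailed).
t = (x̄ − μ₀)/(s/√n) = (303 − 328)/(73.6/√25) = -1.698
df = n − 1 = 24
p-value = P(T ≤ -1.698) ≈ 0.0512
Since p ≈ 0.0512 > α = 0.01, fail to reject H0; the evidence is not statistically significant.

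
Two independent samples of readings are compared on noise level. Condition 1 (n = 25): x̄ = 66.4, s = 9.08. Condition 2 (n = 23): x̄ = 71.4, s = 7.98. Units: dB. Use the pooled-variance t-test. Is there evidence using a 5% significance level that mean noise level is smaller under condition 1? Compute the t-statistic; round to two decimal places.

-2.02

Let group 1 = condition 1, group 2 = condition 2. H0: μ_1 = μ_2; H1: μ_1 < μ_2 (two-sample pooled-variance t-test, left-tailed).
s_p² = [(25−1)·9.08² + (23−1)·7.98²]/(25+23−2) = 73.4714
t = (66.4 − 71.4)/√[73.4714·(1/25 + 1/23)] = -2.02
df = n₁ + n₂ − 2 = 46
p-value = P(T ≤ -2.02) ≈ 0.025
Since p ≈ 0.025 < α = 0.05, reject H0; the evidence is statistically significant.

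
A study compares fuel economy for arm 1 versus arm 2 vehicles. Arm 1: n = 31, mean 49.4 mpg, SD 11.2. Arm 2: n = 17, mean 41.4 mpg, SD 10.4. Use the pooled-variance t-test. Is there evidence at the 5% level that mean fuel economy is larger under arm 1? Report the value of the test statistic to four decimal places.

2.4256

Let group 1 = arm 1, group 2 = arm 2. H0: μ_1 = μ_2; H1: μ_1 > μ_2 (two-sample pooled-variance t-test, right-tailed).
s_p² = [(31−1)·11.2² + (17−1)·10.4²]/(31+17−2) = 119.43
t = (49.4 − 41.4)/√[119.43·(1/31 + 1/17)] = 2.4256
df = n₁ + n₂ − 2 = 46
p-value = P(T ≥ 2.4256) ≈ 0.010
Since p ≈ 0.010 < α = 0.05, reject H0; the data support H1.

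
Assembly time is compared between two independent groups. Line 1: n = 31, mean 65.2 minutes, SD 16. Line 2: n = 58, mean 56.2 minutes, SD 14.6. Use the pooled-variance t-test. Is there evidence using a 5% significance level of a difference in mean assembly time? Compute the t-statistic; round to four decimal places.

Let group 1 = line 1, group 2 = line 2. H0: μ_1 = μ_2; H1: μ_1 ≠ μ_2 (two-sample pooled-variance t-test, two-sided).
s_p² = [(31−1)·16² + (58−1)·14.6²]/(31+58−2) = 227.932
t = (65.2 − 56.2)/√[227.932·(1/31 + 1/58)] = 2.6794
df = n₁ + n₂ − 2 = 87
Two-sided p-value ≈ 0.0088
Since p ≈ 0.0088 < α = 0.05, reject H0; the data support H1.

2.6794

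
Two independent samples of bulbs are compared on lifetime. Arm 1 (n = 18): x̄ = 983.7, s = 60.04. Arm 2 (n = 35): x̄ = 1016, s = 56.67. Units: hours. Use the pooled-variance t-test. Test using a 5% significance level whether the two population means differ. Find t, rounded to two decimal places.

Let group 1 = arm 1, group 2 = arm 2. H0: μ_1 = μ_2; H1: μ_1 ≠ μ_2 (two-sample pooled-variance t-test, two-sided).
s_p² = [(18−1)·60.04² + (35−1)·56.67²]/(18+35−2) = 3342.59
t = (983.7 − 1016)/√[3342.59·(1/18 + 1/35)] = -1.93
df = n₁ + n₂ − 2 = 51
Two-sided p-value ≈ 0.060
Since p ≈ 0.060 > α = 0.05, fail to reject H0; the data do not provide sufficient evidence against H0.

-1.93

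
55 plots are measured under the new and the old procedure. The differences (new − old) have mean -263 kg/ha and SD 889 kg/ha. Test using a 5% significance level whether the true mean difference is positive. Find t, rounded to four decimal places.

-2.1940

H0: μ_d = 0; H1: μ_d > 0 (paired t-test on the differences, right-tailed).
t = d̄/(s_d/√n) = -263/(889/√55) = -2.1940
df = n − 1 = 54
p-value = P(T ≥ -2.1940) ≈ 0.9837
Since p ≈ 0.9837 > α = 0.05, fail to reject H0; the data do not provide sufficient evidence against H0.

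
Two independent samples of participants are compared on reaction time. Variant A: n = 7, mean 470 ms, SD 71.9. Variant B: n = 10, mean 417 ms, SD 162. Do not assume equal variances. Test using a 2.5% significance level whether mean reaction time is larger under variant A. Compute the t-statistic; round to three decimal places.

0.914

Let group 1 = variant A, group 2 = variant B. H0: μ_1 = μ_2; H1: μ_1 > μ_2 (Welch's two-sample t-test, right-tailed).
t = (x̄_1 − x̄_2)/√(s_1²/n_1 + s_2²/n_2) = (470 − 417)/√(71.9²/7 + 162²/10) = 0.914
Welch–Satterthwaite df ≈ 13.21
p-value = P(T ≥ 0.914) ≈ 0.1886
Since p ≈ 0.1886 > α = 0.025, fail to reject H0; the data do not provide sufficient evidence against H0.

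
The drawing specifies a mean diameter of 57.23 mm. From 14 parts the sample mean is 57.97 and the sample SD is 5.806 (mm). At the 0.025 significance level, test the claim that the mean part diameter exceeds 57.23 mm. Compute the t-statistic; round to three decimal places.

H0: μ = 57.23; H1: μ > 57.23 (one-sample t-test, right-tailed).
t = (x̄ − μ₀)/(s/√n) = (57.97 − 57.23)/(5.806/√14) = 0.477
df = n − 1 = 13
p-value = P(T ≥ 0.477) ≈ 0.3207
Since p ≈ 0.3207 > α = 0.025, fail to reject H0; the data do not provide sufficient evidence against H0.

0.477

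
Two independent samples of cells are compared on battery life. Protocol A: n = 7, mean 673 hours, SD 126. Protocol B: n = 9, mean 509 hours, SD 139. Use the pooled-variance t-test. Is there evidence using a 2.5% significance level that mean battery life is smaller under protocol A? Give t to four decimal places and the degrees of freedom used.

t = 2.4361, df = 14

Let group 1 = protocol A, group 2 = protocol B. H0: μ_1 = μ_2; H1: μ_1 < μ_2 (two-sample pooled-variance t-test, left-tailed).
s_p² = [(7−1)·126² + (9−1)·139²]/(7+9−2) = 17844.6
t = (673 − 509)/√[17844.6·(1/7 + 1/9)] = 2.4361
df = n₁ + n₂ − 2 = 14
p-value = P(T ≤ 2.4361) ≈ 0.986
Since p ≈ 0.986 > α = 0.025, fail to reject H0; the data do not provide sufficient evidence against H0.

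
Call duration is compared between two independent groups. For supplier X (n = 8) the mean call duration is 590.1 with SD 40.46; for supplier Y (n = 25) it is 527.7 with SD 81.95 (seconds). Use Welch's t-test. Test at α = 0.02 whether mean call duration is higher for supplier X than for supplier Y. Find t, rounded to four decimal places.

2.8684

Let group 1 = supplier X, group 2 = supplier Y. H0: μ_1 = μ_2; H1: μ_1 > μ_2 (Welch's two-sample t-test, right-tailed).
t = (x̄_1 − x̄_2)/√(s_1²/n_1 + s_2²/n_2) = (590.1 − 527.7)/√(40.46²/8 + 81.95²/25) = 2.8684
Welch–Satterthwaite df ≈ 24.92
p-value = P(T ≥ 2.8684) ≈ 0.004
Since p ≈ 0.004 < α = 0.02, reject H0; the data support H1.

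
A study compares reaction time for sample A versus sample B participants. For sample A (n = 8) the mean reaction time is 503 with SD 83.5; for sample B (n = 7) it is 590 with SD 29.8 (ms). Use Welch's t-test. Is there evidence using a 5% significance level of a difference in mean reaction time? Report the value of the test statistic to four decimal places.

Let group 1 = sample A, group 2 = sample B. H0: μ_1 = μ_2; H1: μ_1 ≠ μ_2 (Welch's two-sample t-test, two-sided).
t = (x̄_1 − x̄_2)/√(s_1²/n_1 + s_2²/n_2) = (503 − 590)/√(83.5²/8 + 29.8²/7) = -2.7534
Welch–Satterthwaite df ≈ 8.96
Two-sided p-value ≈ 0.0224
Since p ≈ 0.0224 < α = 0.05, reject H0; the data support H1.

-2.7534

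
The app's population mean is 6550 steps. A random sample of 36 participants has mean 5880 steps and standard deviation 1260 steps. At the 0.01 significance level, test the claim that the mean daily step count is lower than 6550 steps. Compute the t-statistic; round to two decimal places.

H0: μ = 6550; H1: μ < 6550 (one-sample t-test, left-tailed).
t = (x̄ − μ₀)/(s/√n) = (5880 − 6550)/(1260/√36) = -3.19
df = n − 1 = 35
p-value = P(T ≤ -3.19) ≈ 0.001
Since p ≈ 0.001 < α = 0.01, reject H0; the evidence is statistically significant.

-3.19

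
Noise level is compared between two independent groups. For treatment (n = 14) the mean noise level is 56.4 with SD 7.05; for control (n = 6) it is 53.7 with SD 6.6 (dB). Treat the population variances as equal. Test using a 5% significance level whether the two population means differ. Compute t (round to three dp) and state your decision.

Let group 1 = treatment, group 2 = control. H0: μ_1 = μ_2; H1: μ_1 ≠ μ_2 (two-sample pooled-variance t-test, two-sided).
s_p² = [(14−1)·7.05² + (6−1)·6.6²]/(14+6−2) = 47.9963
t = (56.4 − 53.7)/√[47.9963·(1/14 + 1/6)] = 0.799
df = n₁ + n₂ − 2 = 18
Two-sided p-value ≈ 0.435
Since p ≈ 0.435 > α = 0.05, fail to reject H0; the data do not provide sufficient evidence against H0.

t = 0.799; fail to reject H0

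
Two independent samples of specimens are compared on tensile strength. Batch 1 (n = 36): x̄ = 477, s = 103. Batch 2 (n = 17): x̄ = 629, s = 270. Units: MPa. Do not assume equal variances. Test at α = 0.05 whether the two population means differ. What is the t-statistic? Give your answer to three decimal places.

Let group 1 = batch 1, group 2 = batch 2. H0: μ_1 = μ_2; H1: μ_1 ≠ μ_2 (Welch's two-sample t-test, two-sided).
t = (x̄_1 − x̄_2)/√(s_1²/n_1 + s_2²/n_2) = (477 − 629)/√(103²/36 + 270²/17) = -2.245
Welch–Satterthwaite df ≈ 18.24
Two-sided p-value ≈ 0.0374
Since p ≈ 0.0374 < α = 0.05, reject H0; the evidence is statistically significant.

-2.245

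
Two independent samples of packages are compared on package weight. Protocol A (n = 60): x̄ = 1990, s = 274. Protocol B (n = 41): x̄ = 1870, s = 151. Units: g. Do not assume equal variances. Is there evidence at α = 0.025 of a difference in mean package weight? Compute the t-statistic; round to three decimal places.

Let group 1 = protocol A, group 2 = protocol B. H0: μ_1 = μ_2; H1: μ_1 ≠ μ_2 (Welch's two-sample t-test, two-sided).
t = (x̄_1 − x̄_2)/√(s_1²/n_1 + s_2²/n_2) = (1990 − 1870)/√(274²/60 + 151²/41) = 2.823
Welch–Satterthwaite df ≈ 95.33
Two-sided p-value ≈ 0.0058
Since p ≈ 0.0058 < α = 0.025, reject H0; the evidence is statistically significant.

2.823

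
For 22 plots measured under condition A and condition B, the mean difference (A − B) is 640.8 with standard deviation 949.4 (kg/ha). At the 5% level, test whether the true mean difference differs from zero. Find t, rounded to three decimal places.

H0: μ_d = 0; H1: μ_d ≠ 0 (paired t-test on the differences, two-sided).
t = d̄/(s_d/√n) = 640.8/(949.4/√22) = 3.166
df = n − 1 = 21
Two-sided p-value ≈ 0.005
Since p ≈ 0.005 < α = 0.05, reject H0; the data support H1.

3.166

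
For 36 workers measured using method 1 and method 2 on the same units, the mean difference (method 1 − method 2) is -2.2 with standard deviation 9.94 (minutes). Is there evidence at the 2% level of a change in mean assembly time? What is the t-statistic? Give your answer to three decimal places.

H0: μ_d = 0; H1: μ_d ≠ 0 (paired t-test on the differences, two-sided).
t = d̄/(s_d/√n) = -2.2/(9.94/√36) = -1.328
df = n − 1 = 35
Two-sided p-value ≈ 0.193
Since p ≈ 0.193 > α = 0.02, fail to reject H0; the evidence is not statistically significant.

-1.328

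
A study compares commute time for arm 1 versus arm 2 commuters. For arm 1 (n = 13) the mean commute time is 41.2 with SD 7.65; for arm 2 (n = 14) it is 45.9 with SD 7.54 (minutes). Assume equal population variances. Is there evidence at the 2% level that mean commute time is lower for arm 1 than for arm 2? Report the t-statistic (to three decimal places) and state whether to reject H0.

Let group 1 = arm 1, group 2 = arm 2. H0: μ_1 = μ_2; H1: μ_1 < μ_2 (two-sample pooled-variance t-test, left-tailed).
s_p² = [(13−1)·7.65² + (14−1)·7.54²]/(13+14−2) = 57.6536
t = (41.2 − 45.9)/√[57.6536·(1/13 + 1/14)] = -1.607
df = n₁ + n₂ − 2 = 25
p-value = P(T ≤ -1.607) ≈ 0.060
Since p ≈ 0.060 > α = 0.02, fail to reject H0; the evidence is not statistically significant.

t = -1.607; fail to reject H0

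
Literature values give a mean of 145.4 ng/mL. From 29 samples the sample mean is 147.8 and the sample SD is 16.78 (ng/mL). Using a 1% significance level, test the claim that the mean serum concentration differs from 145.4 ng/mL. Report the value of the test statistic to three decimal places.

0.770

H0: μ = 145.4; H1: μ ≠ 145.4 (one-sample t-test, two-sided).
t = (x̄ − μ₀)/(s/√n) = (147.8 − 145.4)/(16.78/√29) = 0.770
df = n − 1 = 28
Two-sided p-value ≈ 0.448
Since p ≈ 0.448 > α = 0.01, fail to reject H0; the evidence is not statistically significant.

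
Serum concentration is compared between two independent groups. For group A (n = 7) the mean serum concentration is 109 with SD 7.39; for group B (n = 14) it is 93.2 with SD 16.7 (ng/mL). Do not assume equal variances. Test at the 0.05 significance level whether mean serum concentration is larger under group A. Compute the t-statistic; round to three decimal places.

Let group 1 = group A, group 2 = group B. H0: μ_1 = μ_2; H1: μ_1 > μ_2 (Welch's two-sample t-test, right-tailed).
t = (x̄_1 − x̄_2)/√(s_1²/n_1 + s_2²/n_2) = (109 − 93.2)/√(7.39²/7 + 16.7²/14) = 3.001
Welch–Satterthwaite df ≈ 18.90
p-value = P(T ≥ 3.001) ≈ 0.0037
Since p ≈ 0.0037 < α = 0.05, reject H0; the evidence is statistically significant.

3.001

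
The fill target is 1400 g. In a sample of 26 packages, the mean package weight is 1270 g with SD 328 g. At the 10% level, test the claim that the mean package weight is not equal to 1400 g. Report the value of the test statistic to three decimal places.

H0: μ = 1400; H1: μ ≠ 1400 (one-sample t-test, two-sided).
t = (x̄ − μ₀)/(s/√n) = (1270 − 1400)/(328/√26) = -2.021
df = n − 1 = 25
Two-sided p-value ≈ 0.0541
Since p ≈ 0.0541 < α = 0.1, reject H0; the data support H1.

-2.021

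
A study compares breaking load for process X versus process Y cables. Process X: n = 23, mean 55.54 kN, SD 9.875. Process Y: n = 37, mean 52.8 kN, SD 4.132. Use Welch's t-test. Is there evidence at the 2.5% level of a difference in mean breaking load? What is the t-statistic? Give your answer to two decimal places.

Let group 1 = process X, group 2 = process Y. H0: μ_1 = μ_2; H1: μ_1 ≠ μ_2 (Welch's two-sample t-test, two-sided).
t = (x̄_1 − x̄_2)/√(s_1²/n_1 + s_2²/n_2) = (55.54 − 52.8)/√(9.875²/23 + 4.132²/37) = 1.26
Welch–Satterthwaite df ≈ 26.85
Two-sided p-value ≈ 0.217
Since p ≈ 0.217 > α = 0.025, fail to reject H0; the data do not provide sufficient evidence against H0.

1.26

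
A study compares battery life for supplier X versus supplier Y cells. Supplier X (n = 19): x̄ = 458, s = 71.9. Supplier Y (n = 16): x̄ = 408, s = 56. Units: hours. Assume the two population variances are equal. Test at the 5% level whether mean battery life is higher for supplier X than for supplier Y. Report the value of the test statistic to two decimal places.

Let group 1 = supplier X, group 2 = supplier Y. H0: μ_1 = μ_2; H1: μ_1 > μ_2 (two-sample pooled-variance t-test, right-tailed).
s_p² = [(19−1)·71.9² + (16−1)·56²]/(19+16−2) = 4245.24
t = (458 − 408)/√[4245.24·(1/19 + 1/16)] = 2.26
df = n₁ + n₂ − 2 = 33
p-value = P(T ≥ 2.26) ≈ 0.015
Since p ≈ 0.015 < α = 0.05, reject H0; the data support H1.

2.26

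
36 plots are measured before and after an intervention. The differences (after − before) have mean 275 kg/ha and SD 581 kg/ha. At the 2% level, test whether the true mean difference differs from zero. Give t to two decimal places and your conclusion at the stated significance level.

t = 2.84; reject H0

H0: μ_d = 0; H1: μ_d ≠ 0 (paired t-test on the differences, two-sided).
t = d̄/(s_d/√n) = 275/(581/√36) = 2.84
df = n − 1 = 35
Two-sided p-value ≈ 0.007
Since p ≈ 0.007 < α = 0.02, reject H0; the data support H1.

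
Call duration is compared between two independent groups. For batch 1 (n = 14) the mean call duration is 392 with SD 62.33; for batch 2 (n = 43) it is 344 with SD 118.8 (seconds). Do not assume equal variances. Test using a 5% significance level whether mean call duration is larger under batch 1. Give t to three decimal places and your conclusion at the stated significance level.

t = 1.950; reject H0

Let group 1 = batch 1, group 2 = batch 2. H0: μ_1 = μ_2; H1: μ_1 > μ_2 (Welch's two-sample t-test, right-tailed).
t = (x̄_1 − x̄_2)/√(s_1²/n_1 + s_2²/n_2) = (392 − 344)/√(62.33²/14 + 118.8²/43) = 1.950
Welch–Satterthwaite df ≈ 43.22
p-value = P(T ≥ 1.950) ≈ 0.029
Since p ≈ 0.029 < α = 0.05, reject H0; the evidence is statistically significant.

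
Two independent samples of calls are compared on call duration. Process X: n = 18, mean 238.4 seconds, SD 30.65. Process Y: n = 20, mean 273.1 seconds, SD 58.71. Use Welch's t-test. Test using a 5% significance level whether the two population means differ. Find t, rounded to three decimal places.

-2.316

Let group 1 = process X, group 2 = process Y. H0: μ_1 = μ_2; H1: μ_1 ≠ μ_2 (Welch's two-sample t-test, two-sided).
t = (x̄_1 − x̄_2)/√(s_1²/n_1 + s_2²/n_2) = (238.4 − 273.1)/√(30.65²/18 + 58.71²/20) = -2.316
Welch–Satterthwaite df ≈ 29.25
Two-sided p-value ≈ 0.028
Since p ≈ 0.028 < α = 0.05, reject H0; the evidence is statistically significant.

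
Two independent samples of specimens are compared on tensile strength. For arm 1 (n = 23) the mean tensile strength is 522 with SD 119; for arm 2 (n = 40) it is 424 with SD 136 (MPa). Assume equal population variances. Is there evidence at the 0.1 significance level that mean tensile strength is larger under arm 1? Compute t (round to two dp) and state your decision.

t = 2.88; reject H0

Let group 1 = arm 1, group 2 = arm 2. H0: μ_1 = μ_2; H1: μ_1 > μ_2 (two-sample pooled-variance t-test, right-tailed).
s_p² = [(23−1)·119² + (40−1)·136²]/(23+40−2) = 16932.6
t = (522 − 424)/√[16932.6·(1/23 + 1/40)] = 2.88
df = n₁ + n₂ − 2 = 61
p-value = P(T ≥ 2.88) ≈ 0.003
Since p ≈ 0.003 < α = 0.1, reject H0; the evidence is statistically significant.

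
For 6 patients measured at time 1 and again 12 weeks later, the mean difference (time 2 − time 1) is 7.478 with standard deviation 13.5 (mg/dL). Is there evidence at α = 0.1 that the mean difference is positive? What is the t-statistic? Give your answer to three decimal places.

1.357

H0: μ_d = 0; H1: μ_d > 0 (paired t-test on the differences, right-tailed).
t = d̄/(s_d/√n) = 7.478/(13.5/√6) = 1.357
df = n − 1 = 5
p-value = P(T ≥ 1.357) ≈ 0.116
Since p ≈ 0.116 > α = 0.1, fail to reject H0; the data do not provide sufficient evidence against H0.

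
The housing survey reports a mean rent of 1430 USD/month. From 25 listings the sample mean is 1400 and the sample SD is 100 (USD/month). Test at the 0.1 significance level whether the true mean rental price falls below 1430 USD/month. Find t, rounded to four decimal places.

-1.5000

H0: μ = 1430; H1: μ < 1430 (one-sample t-test, left-tailed).
t = (x̄ − μ₀)/(s/√n) = (1400 − 1430)/(100/√25) = -1.5000
df = n − 1 = 24
p-value = P(T ≤ -1.5000) ≈ 0.0733
Since p ≈ 0.0733 < α = 0.1, reject H0; the data support H1.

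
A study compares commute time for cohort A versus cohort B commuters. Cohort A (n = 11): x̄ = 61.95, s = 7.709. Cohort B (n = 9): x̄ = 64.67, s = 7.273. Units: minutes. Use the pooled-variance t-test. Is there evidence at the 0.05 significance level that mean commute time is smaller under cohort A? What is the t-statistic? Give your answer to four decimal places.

Let group 1 = cohort A, group 2 = cohort B. H0: μ_1 = μ_2; H1: μ_1 < μ_2 (two-sample pooled-variance t-test, left-tailed).
s_p² = [(11−1)·7.709² + (9−1)·7.273²]/(11+9−2) = 56.5255
t = (61.95 − 64.67)/√[56.5255·(1/11 + 1/9)] = -0.8049
df = n₁ + n₂ − 2 = 18
p-value = P(T ≤ -0.8049) ≈ 0.216
Since p ≈ 0.216 > α = 0.05, fail to reject H0; the data do not provide sufficient evidence against H0.

-0.8049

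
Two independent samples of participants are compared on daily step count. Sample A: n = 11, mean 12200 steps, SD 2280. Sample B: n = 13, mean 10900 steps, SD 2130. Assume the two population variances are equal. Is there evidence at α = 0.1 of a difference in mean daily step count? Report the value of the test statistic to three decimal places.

Let group 1 = sample A, group 2 = sample B. H0: μ_1 = μ_2; H1: μ_1 ≠ μ_2 (two-sample pooled-variance t-test, two-sided).
s_p² = [(11−1)·2280² + (13−1)·2130²]/(11+13−2) = 4837580
t = (12200 − 10900)/√[4837580·(1/11 + 1/13)] = 1.443
df = n₁ + n₂ − 2 = 22
Two-sided p-value ≈ 0.163
Since p ≈ 0.163 > α = 0.1, fail to reject H0; the evidence is not statistically significant.

1.443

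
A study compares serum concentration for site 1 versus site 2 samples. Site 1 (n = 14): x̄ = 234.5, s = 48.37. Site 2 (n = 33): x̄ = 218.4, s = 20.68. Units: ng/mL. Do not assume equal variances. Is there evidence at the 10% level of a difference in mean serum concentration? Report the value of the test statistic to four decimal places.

Let group 1 = site 1, group 2 = site 2. H0: μ_1 = μ_2; H1: μ_1 ≠ μ_2 (Welch's two-sample t-test, two-sided).
t = (x̄_1 − x̄_2)/√(s_1²/n_1 + s_2²/n_2) = (234.5 − 218.4)/√(48.37²/14 + 20.68²/33) = 1.1998
Welch–Satterthwaite df ≈ 15.06
Two-sided p-value ≈ 0.249
Since p ≈ 0.249 > α = 0.1, fail to reject H0; the data do not provide sufficient evidence against H0.

1.1998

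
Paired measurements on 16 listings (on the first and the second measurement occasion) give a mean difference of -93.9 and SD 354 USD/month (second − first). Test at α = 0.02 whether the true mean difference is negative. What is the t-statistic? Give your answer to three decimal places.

H0: μ_d = 0; H1: μ_d < 0 (paired t-test on the differences, left-tailed).
t = d̄/(s_d/√n) = -93.9/(354/√16) = -1.061
df = n − 1 = 15
p-value = P(T ≤ -1.061) ≈ 0.153
Since p ≈ 0.153 > α = 0.02, fail to reject H0; the evidence is not statistically significant.

-1.061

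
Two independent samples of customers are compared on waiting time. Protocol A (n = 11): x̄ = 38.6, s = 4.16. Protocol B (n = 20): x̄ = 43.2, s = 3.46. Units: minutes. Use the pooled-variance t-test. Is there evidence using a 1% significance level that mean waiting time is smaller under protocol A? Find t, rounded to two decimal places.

Let group 1 = protocol A, group 2 = protocol B. H0: μ_1 = μ_2; H1: μ_1 < μ_2 (two-sample pooled-variance t-test, left-tailed).
s_p² = [(11−1)·4.16² + (20−1)·3.46²]/(11+20−2) = 13.8109
t = (38.6 − 43.2)/√[13.8109·(1/11 + 1/20)] = -3.30
df = n₁ + n₂ − 2 = 29
p-value = P(T ≤ -3.30) ≈ 0.0013
Since p ≈ 0.0013 < α = 0.01, reject H0; the evidence is statistically significant.

-3.30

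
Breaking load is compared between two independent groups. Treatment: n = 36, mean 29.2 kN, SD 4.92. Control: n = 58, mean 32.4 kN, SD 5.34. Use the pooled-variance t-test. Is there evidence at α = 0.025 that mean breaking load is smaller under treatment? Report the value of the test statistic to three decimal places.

-2.909

Let group 1 = treatment, group 2 = control. H0: μ_1 = μ_2; H1: μ_1 < μ_2 (two-sample pooled-variance t-test, left-tailed).
s_p² = [(36−1)·4.92² + (58−1)·5.34²]/(36+58−2) = 26.8762
t = (29.2 − 32.4)/√[26.8762·(1/36 + 1/58)] = -2.909
df = n₁ + n₂ − 2 = 92
p-value = P(T ≤ -2.909) ≈ 0.0023
Since p ≈ 0.0023 < α = 0.025, reject H0; the evidence is statistically significant.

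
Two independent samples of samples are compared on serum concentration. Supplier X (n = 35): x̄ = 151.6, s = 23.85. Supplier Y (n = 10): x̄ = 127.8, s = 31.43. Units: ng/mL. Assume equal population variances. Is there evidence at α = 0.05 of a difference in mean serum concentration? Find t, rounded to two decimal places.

Let group 1 = supplier X, group 2 = supplier Y. H0: μ_1 = μ_2; H1: μ_1 ≠ μ_2 (two-sample pooled-variance t-test, two-sided).
s_p² = [(35−1)·23.85² + (10−1)·31.43²]/(35+10−2) = 656.525
t = (151.6 − 127.8)/√[656.525·(1/35 + 1/10)] = 2.59
df = n₁ + n₂ − 2 = 43
Two-sided p-value ≈ 0.0130
Since p ≈ 0.0130 < α = 0.05, reject H0; the data support H1.

2.59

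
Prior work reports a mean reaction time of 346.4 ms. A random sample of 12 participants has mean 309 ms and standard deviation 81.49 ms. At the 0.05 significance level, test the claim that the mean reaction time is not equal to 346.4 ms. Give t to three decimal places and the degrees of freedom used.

t = -1.590, df = 11

H0: μ = 346.4; H1: μ ≠ 346.4 (one-sample t-test, two-sided).
t = (x̄ − μ₀)/(s/√n) = (309 − 346.4)/(81.49/√12) = -1.590
df = n − 1 = 11
Two-sided p-value ≈ 0.140
Since p ≈ 0.140 > α = 0.05, fail to reject H0; the data do not provide sufficient evidence against H0.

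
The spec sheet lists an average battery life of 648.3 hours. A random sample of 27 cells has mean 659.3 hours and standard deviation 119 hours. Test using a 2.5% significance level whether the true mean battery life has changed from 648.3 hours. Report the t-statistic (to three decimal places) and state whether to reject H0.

H0: μ = 648.3; H1: μ ≠ 648.3 (one-sample t-test, two-sided).
t = (x̄ − μ₀)/(s/√n) = (659.3 − 648.3)/(119/√27) = 0.480
df = n − 1 = 26
Two-sided p-value ≈ 0.635
Since p ≈ 0.635 > α = 0.025, fail to reject H0; the data do not provide sufficient evidence against H0.

t = 0.480; fail to reject H0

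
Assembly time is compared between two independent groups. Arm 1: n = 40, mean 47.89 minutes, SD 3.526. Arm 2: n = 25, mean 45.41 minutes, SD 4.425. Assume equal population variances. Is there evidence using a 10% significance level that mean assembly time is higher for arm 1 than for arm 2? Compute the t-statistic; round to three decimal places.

2.499

Let group 1 = arm 1, group 2 = arm 2. H0: μ_1 = μ_2; H1: μ_1 > μ_2 (two-sample pooled-variance t-test, right-tailed).
s_p² = [(40−1)·3.526² + (25−1)·4.425²]/(40+25−2) = 15.1557
t = (47.89 − 45.41)/√[15.1557·(1/40 + 1/25)] = 2.499
df = n₁ + n₂ − 2 = 63
p-value = P(T ≥ 2.499) ≈ 0.0075
Since p ≈ 0.0075 < α = 0.1, reject H0; the evidence is statistically significant.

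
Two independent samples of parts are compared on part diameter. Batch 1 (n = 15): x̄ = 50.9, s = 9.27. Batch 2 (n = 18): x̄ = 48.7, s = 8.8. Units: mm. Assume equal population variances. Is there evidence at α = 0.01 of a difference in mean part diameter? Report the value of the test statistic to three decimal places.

Let group 1 = batch 1, group 2 = batch 2. H0: μ_1 = μ_2; H1: μ_1 ≠ μ_2 (two-sample pooled-variance t-test, two-sided).
s_p² = [(15−1)·9.27² + (18−1)·8.8²]/(15+18−2) = 81.2755
t = (50.9 − 48.7)/√[81.2755·(1/15 + 1/18)] = 0.698
df = n₁ + n₂ − 2 = 31
Two-sided p-value ≈ 0.490
Since p ≈ 0.490 > α = 0.01, fail to reject H0; the data do not provide sufficient evidence against H0.

0.698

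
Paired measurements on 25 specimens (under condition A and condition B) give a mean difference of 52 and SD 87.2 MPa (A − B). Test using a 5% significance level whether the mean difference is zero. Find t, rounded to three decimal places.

2.982

H0: μ_d = 0; H1: μ_d ≠ 0 (paired t-test on the differences, two-sided).
t = d̄/(s_d/√n) = 52/(87.2/√25) = 2.982
df = n − 1 = 24
Two-sided p-value ≈ 0.0065
Since p ≈ 0.0065 < α = 0.05, reject H0; the data support H1.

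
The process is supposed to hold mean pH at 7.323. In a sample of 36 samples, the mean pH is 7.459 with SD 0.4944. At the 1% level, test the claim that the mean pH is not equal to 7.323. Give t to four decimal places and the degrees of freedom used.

t = 1.6505, df = 35

H0: μ = 7.323; H1: μ ≠ 7.323 (one-sample t-test, two-sided).
t = (x̄ − μ₀)/(s/√n) = (7.459 − 7.323)/(0.4944/√36) = 1.6505
df = n − 1 = 35
Two-sided p-value ≈ 0.1078
Since p ≈ 0.1078 > α = 0.01, fail to reject H0; the data do not provide sufficient evidence against H0.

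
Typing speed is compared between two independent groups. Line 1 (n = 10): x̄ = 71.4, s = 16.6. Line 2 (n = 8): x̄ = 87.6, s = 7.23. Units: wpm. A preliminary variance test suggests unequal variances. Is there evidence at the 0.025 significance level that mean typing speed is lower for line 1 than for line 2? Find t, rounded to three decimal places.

-2.775

Let group 1 = line 1, group 2 = line 2. H0: μ_1 = μ_2; H1: μ_1 < μ_2 (Welch's two-sample t-test, left-tailed).
t = (x̄_1 − x̄_2)/√(s_1²/n_1 + s_2²/n_2) = (71.4 − 87.6)/√(16.6²/10 + 7.23²/8) = -2.775
Welch–Satterthwaite df ≈ 12.85
p-value = P(T ≤ -2.775) ≈ 0.008
Since p ≈ 0.008 < α = 0.025, reject H0; the data support H1.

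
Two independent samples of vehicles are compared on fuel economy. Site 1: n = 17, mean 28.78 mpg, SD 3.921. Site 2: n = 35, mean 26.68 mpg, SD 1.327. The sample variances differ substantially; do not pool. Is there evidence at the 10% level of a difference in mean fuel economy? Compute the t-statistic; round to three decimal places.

2.149

Let group 1 = site 1, group 2 = site 2. H0: μ_1 = μ_2; H1: μ_1 ≠ μ_2 (Welch's two-sample t-test, two-sided).
t = (x̄_1 − x̄_2)/√(s_1²/n_1 + s_2²/n_2) = (28.78 − 26.68)/√(3.921²/17 + 1.327²/35) = 2.149
Welch–Satterthwaite df ≈ 17.80
Two-sided p-value ≈ 0.046
Since p ≈ 0.046 < α = 0.1, reject H0; the evidence is statistically significant.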